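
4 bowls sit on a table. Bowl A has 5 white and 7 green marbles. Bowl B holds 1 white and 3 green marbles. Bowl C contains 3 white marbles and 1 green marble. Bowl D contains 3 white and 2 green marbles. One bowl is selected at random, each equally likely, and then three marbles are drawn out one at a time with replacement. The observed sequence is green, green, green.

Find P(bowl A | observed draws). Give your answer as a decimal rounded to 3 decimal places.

For each hypothesis, P(data | H) works out to: P(data | bowl A) = (7/12)(7/12)(7/12) = 0.1985; P(data | bowl B) = (3/4)(3/4)(3/4) = 0.42188; P(data | bowl C) = (1/4)(1/4)(1/4) = 0.015625; P(data | bowl D) = (2/5)(2/5)(2/5) = 0.064.
The prior-weighted likelihoods are 1/4 · 0.1985 = 0.049624, 1/4 · 0.42188 = 0.10547, 1/4 · 0.015625 = 0.0039062, 1/4 · 0.064 = 0.016; these sum to 0.175.
Hence P(bowl A | data) = (0.049624) / (0.175) = 0.28357.

0.284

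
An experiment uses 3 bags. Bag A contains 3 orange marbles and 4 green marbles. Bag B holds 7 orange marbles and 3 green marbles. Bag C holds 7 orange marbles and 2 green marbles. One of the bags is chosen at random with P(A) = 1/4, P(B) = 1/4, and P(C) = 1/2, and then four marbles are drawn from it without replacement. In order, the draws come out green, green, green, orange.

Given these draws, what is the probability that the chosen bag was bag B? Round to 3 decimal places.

Under each hypothesis, the probability of the observed sequence is: P(data | bag A) = (4/7)(3/6)(2/5)(3/4) = 0.085714; P(data | bag B) = (3/10)(2/9)(1/8)(7/7) = 0.0083333; P(data | bag C) = (2/9)(1/8)(0/7) = 0.
Multiplying each by its prior: 1/4 · 0.085714 = 0.021429, 1/4 · 0.0083333 = 0.0020833, 1/2 · 0 = 0; summing to 0.023512.
By Bayes' rule, P(bag B | data) = (0.0020833) / (0.023512) = 0.088608.

0.089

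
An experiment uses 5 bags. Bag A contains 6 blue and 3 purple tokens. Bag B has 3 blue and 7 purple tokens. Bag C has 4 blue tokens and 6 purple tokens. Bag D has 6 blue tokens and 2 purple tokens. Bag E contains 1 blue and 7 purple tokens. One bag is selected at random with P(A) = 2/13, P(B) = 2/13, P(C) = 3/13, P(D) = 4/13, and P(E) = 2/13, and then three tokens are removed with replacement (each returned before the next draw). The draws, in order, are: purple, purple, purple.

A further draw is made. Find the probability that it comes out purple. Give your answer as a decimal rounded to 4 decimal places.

Compute the likelihood of the observed sequence for each case: P(data | bag A) = (3/9)(3/9)(3/9) = 0.037037; P(data | bag B) = (7/10)(7/10)(7/10) = 0.343; P(data | bag C) = (6/10)(6/10)(6/10) = 0.216; P(data | bag D) = (2/8)(2/8)(2/8) = 0.015625; P(data | bag E) = (7/8)(7/8)(7/8) = 0.66992.
Weighting by the prior gives 2/13 · 0.037037 = 0.005698, 2/13 · 0.343 = 0.052769, 3/13 · 0.216 = 0.049846, 4/13 · 0.015625 = 0.0048077, 2/13 · 0.66992 = 0.10306; with total 0.21619.
Normalising, the posterior is P(bag A | data) = 0.026357, P(bag B | data) = 0.24409, P(bag C | data) = 0.23057, P(bag D | data) = 0.022239, P(bag E | data) = 0.47674.
The predictive probability is P(purple next | data) = (1/3)(0.026357) + (7/10)(0.24409) + (3/5)(0.23057) + (1/4)(0.022239) + (7/8)(0.47674) = 0.7407.

0.7407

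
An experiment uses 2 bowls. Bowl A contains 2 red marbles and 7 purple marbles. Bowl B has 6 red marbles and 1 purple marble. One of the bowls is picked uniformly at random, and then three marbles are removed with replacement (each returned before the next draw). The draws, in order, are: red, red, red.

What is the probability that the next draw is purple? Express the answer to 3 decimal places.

For each hypothesis, P(data | H) works out to: P(data | bowl A) = (2/9)(2/9)(2/9) = 0.010974; P(data | bowl B) = (6/7)(6/7)(6/7) = 0.62974.
The prior-weighted likelihoods are 1/2 · 0.010974 = 0.005487, 1/2 · 0.62974 = 0.31487; with total 0.32036.
The posterior is then P(bowl A | data) = 0.017128, P(bowl B | data) = 0.98287.
So P(purple next | data) = Σ P(purple next | H) P(H | data) = (7/9)(0.017128) + (1/7)(0.98287) = 0.15373.

0.154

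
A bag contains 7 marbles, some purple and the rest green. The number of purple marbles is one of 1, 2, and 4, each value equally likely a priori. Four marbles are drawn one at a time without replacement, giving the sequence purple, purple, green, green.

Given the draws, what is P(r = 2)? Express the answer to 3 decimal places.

0.357

For each hypothesis, P(data | H) works out to: P(data | r = 1) = (1/7)(0/6) = 0; P(data | r = 2) = (2/7)(1/6)(5/5)(4/4) = 1/21; P(data | r = 4) = (4/7)(3/6)(3/5)(2/4) = 3/35.
Multiplying each by its prior: 1/3 · 0 = 0, 1/3 · 1/21 = 1/63, 1/3 · 3/35 = 1/35; these sum to 2/45.
Therefore the posterior P(r = 2 | data) = (1/63) / (2/45) = 5/14.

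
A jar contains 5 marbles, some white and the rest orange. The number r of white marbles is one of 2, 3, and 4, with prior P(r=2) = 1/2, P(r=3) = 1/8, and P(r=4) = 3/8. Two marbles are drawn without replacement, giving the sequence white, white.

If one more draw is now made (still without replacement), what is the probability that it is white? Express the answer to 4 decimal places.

Compute the likelihood of the observed sequence for each case: P(data | r = 2) = (2/5)(1/4) = 1/10; P(data | r = 3) = (3/5)(2/4) = 3/10; P(data | r = 4) = (4/5)(3/4) = 3/5.
Weighting by the prior gives 1/2 · 1/10 = 1/20, 1/8 · 3/10 = 3/80, 3/8 · 3/5 = 9/40; summing to 5/16.
Dividing through by the total gives posterior P(r = 2 | data) = 4/25, P(r = 3 | data) = 3/25, P(r = 4 | data) = 18/25.
Averaging over the posterior, P(white next | data) = (0)(4/25) + (1/3)(3/25) + (2/3)(18/25) = 13/25.

0.5200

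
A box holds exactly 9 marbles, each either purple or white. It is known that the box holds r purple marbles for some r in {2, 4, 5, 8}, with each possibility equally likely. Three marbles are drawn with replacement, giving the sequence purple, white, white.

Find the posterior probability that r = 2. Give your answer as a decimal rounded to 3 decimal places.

The likelihood of the observed sequence under each hypothesis: P(data | r = 2) = (2/9)(7/9)(7/9) = 0.13443; P(data | r = 4) = (4/9)(5/9)(5/9) = 0.13717; P(data | r = 5) = (5/9)(4/9)(4/9) = 0.10974; P(data | r = 8) = (8/9)(1/9)(1/9) = 0.010974.
Multiplying each by its prior: 1/4 · 0.13443 = 0.033608, 1/4 · 0.13717 = 0.034294, 1/4 · 0.10974 = 0.027435, 1/4 · 0.010974 = 0.0027435; these sum to 0.09808.
Hence P(r = 2 | data) = (0.033608) / (0.09808) = 0.34266.

0.343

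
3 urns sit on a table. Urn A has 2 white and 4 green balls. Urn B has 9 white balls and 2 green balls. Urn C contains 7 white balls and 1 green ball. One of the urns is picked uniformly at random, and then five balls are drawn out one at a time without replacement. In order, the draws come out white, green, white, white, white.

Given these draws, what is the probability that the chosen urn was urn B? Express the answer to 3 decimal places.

Under each hypothesis, the probability of the observed sequence is: P(data | urn A) = (2/6)(4/5)(1/4)(0/3) = 0; P(data | urn B) = (9/11)(2/10)(8/9)(7/8)(6/7) = 0.10909; P(data | urn C) = (7/8)(1/7)(6/6)(5/5)(4/4) = 0.125.
Multiplying each by its prior: 1/3 · 0 = 0, 1/3 · 0.10909 = 0.036364, 1/3 · 0.125 = 0.041667; with total 0.07803.
Hence P(urn B | data) = (0.036364) / (0.07803) = 0.46602.

0.466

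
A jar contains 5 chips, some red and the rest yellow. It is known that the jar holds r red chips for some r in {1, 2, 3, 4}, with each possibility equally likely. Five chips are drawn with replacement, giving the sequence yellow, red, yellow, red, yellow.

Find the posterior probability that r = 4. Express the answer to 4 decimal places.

0.0615

Under each hypothesis, the probability of the observed sequence is: P(data | r = 1) = (4/5)(1/5)(4/5)(1/5)(4/5) = 0.02048; P(data | r = 2) = (3/5)(2/5)(3/5)(2/5)(3/5) = 0.03456; P(data | r = 3) = (2/5)(3/5)(2/5)(3/5)(2/5) = 0.02304; P(data | r = 4) = (1/5)(4/5)(1/5)(4/5)(1/5) = 0.00512.
Multiplying each by its prior: 1/4 · 0.02048 = 0.00512, 1/4 · 0.03456 = 0.00864, 1/4 · 0.02304 = 0.00576, 1/4 · 0.00512 = 0.00128; summing to 0.0208.
Therefore the posterior P(r = 4 | data) = (0.00128) / (0.0208) = 0.061538.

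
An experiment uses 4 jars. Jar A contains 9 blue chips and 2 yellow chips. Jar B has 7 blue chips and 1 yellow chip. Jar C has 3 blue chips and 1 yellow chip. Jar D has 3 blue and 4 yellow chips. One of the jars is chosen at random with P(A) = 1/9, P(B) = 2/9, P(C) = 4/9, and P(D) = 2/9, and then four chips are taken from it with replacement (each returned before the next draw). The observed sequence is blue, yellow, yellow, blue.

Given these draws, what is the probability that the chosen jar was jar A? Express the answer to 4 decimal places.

0.0722

For each hypothesis, P(data | H) works out to: P(data | jar A) = (9/11)(2/11)(2/11)(9/11) = 0.02213; P(data | jar B) = (7/8)(1/8)(1/8)(7/8) = 0.011963; P(data | jar C) = (3/4)(1/4)(1/4)(3/4) = 0.035156; P(data | jar D) = (3/7)(4/7)(4/7)(3/7) = 0.059975.
Weighting by the prior gives 1/9 · 0.02213 = 0.0024588, 2/9 · 0.011963 = 0.0026584, 4/9 · 0.035156 = 0.015625, 2/9 · 0.059975 = 0.013328; summing to 0.03407.
So P(jar A | data) = (0.0024588) / (0.03407) = 0.07217.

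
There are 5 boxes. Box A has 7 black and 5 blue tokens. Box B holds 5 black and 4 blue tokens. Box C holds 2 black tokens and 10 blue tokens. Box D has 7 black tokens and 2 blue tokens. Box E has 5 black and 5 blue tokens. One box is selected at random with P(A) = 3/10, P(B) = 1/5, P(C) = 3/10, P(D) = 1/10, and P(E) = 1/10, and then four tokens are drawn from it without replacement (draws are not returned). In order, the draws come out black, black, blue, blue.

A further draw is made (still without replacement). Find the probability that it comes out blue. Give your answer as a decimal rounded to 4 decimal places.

0.4359

Compute the likelihood of the observed sequence for each case: P(data | box A) = (7/12)(6/11)(5/10)(4/9) = 0.070707; P(data | box B) = (5/9)(4/8)(4/7)(3/6) = 0.079365; P(data | box C) = (2/12)(1/11)(10/10)(9/9) = 0.015152; P(data | box D) = (7/9)(6/8)(2/7)(1/6) = 0.027778; P(data | box E) = (5/10)(4/9)(5/8)(4/7) = 0.079365.
Weighting by the prior gives 3/10 · 0.070707 = 0.021212, 1/5 · 0.079365 = 0.015873, 3/10 · 0.015152 = 0.0045455, 1/10 · 0.027778 = 0.0027778, 1/10 · 0.079365 = 0.0079365; summing to 0.052345.
The posterior is then P(box A | data) = 0.40524, P(box B | data) = 0.30324, P(box C | data) = 0.086837, P(box D | data) = 0.053067, P(box E | data) = 0.15162.
The predictive probability is P(blue next | data) = (3/8)(0.40524) + (2/5)(0.30324) + (1)(0.086837) + (0)(0.053067) + (1/2)(0.15162) = 0.43591.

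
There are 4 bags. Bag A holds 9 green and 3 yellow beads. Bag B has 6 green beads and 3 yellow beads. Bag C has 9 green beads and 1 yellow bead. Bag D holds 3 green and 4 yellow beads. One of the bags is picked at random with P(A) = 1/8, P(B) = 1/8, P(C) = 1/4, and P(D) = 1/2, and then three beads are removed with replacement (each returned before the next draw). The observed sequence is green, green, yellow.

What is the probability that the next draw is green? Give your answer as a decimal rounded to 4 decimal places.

0.6087

Under each hypothesis, the probability of the observed sequence is: P(data | bag A) = (9/12)(9/12)(3/12) = 0.14062; P(data | bag B) = (6/9)(6/9)(3/9) = 0.14815; P(data | bag C) = (9/10)(9/10)(1/10) = 0.081; P(data | bag D) = (3/7)(3/7)(4/7) = 0.10496.
Multiplying each by its prior: 1/8 · 0.14062 = 0.017578, 1/8 · 0.14815 = 0.018519, 1/4 · 0.081 = 0.02025, 1/2 · 0.10496 = 0.052478; with total 0.10882.
Dividing through by the total gives posterior P(bag A | data) = 0.16153, P(bag B | data) = 0.17017, P(bag C | data) = 0.18608, P(bag D | data) = 0.48223.
So P(green next | data) = Σ P(green next | H) P(H | data) = (3/4)(0.16153) + (2/3)(0.17017) + (9/10)(0.18608) + (3/7)(0.48223) = 0.60873.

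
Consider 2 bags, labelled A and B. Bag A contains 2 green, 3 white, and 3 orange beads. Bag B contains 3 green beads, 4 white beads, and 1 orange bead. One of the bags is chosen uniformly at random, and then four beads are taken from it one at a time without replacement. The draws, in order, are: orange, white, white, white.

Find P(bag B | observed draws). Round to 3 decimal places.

Under each hypothesis, the probability of the observed sequence is: P(data | bag A) = (3/8)(3/7)(2/6)(1/5) = 3/280; P(data | bag B) = (1/8)(4/7)(3/6)(2/5) = 1/70.
The prior-weighted likelihoods are 1/2 · 3/280 = 3/560, 1/2 · 1/70 = 1/140; with total 1/80.
By Bayes' rule, P(bag B | data) = (1/140) / (1/80) = 4/7.

0.571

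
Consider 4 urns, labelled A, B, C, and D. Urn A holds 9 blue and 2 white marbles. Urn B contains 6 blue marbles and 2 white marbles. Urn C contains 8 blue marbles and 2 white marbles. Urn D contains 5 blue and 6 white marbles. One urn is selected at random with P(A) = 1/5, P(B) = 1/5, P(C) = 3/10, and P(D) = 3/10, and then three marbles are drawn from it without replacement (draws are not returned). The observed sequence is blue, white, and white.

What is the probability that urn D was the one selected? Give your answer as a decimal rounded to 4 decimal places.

The likelihood of the observed sequence under each hypothesis: P(data | urn A) = (9/11)(2/10)(1/9) = 0.018182; P(data | urn B) = (6/8)(2/7)(1/6) = 0.035714; P(data | urn C) = (8/10)(2/9)(1/8) = 0.022222; P(data | urn D) = (5/11)(6/10)(5/9) = 0.15152.
The prior-weighted likelihoods are 1/5 · 0.018182 = 0.0036364, 1/5 · 0.035714 = 0.0071429, 3/10 · 0.022222 = 0.0066667, 3/10 · 0.15152 = 0.045455; with total 0.0629.
By Bayes' rule, P(urn D | data) = (0.045455) / (0.0629) = 0.72264.

0.7226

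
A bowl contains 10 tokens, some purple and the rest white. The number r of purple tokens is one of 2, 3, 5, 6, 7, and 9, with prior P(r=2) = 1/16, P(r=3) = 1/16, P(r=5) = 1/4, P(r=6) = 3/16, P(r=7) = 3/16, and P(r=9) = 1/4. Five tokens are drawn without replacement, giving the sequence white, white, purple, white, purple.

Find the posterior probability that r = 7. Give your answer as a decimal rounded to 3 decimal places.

0.078

Compute the likelihood of the observed sequence for each case: P(data | r = 2) = (8/10)(7/9)(2/8)(6/7)(1/6) = 0.022222; P(data | r = 3) = (7/10)(6/9)(3/8)(5/7)(2/6) = 0.041667; P(data | r = 5) = (5/10)(4/9)(5/8)(3/7)(4/6) = 0.039683; P(data | r = 6) = (4/10)(3/9)(6/8)(2/7)(5/6) = 0.02381; P(data | r = 7) = (3/10)(2/9)(7/8)(1/7)(6/6) = 0.0083333; P(data | r = 9) = (1/10)(0/9) = 0.
The prior-weighted likelihoods are 1/16 · 0.022222 = 0.0013889, 1/16 · 0.041667 = 0.0026042, 1/4 · 0.039683 = 0.0099206, 3/16 · 0.02381 = 0.0044643, 3/16 · 0.0083333 = 0.0015625, 1/4 · 0 = 0; summing to 0.01994.
Hence P(r = 7 | data) = (0.0015625) / (0.01994) = 0.078358.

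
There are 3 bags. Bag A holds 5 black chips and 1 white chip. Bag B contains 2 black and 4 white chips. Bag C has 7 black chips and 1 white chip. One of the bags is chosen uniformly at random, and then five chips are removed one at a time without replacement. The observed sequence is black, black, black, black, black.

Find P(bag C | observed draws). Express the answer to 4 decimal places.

Compute the likelihood of the observed sequence for each case: P(data | bag A) = (5/6)(4/5)(3/4)(2/3)(1/2) = 1/6; P(data | bag B) = (2/6)(1/5)(0/4) = 0; P(data | bag C) = (7/8)(6/7)(5/6)(4/5)(3/4) = 3/8.
Weighting by the prior gives 1/3 · 1/6 = 1/18, 1/3 · 0 = 0, 1/3 · 3/8 = 1/8; summing to 13/72.
So P(bag C | data) = (1/8) / (13/72) = 9/13.

0.6923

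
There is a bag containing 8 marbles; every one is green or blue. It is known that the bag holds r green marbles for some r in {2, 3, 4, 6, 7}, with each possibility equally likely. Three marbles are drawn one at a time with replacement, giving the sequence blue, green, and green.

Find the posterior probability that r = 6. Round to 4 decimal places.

0.2835

Under each hypothesis, the probability of the observed sequence is: P(data | r = 2) = (6/8)(2/8)(2/8) = 0.046875; P(data | r = 3) = (5/8)(3/8)(3/8) = 0.087891; P(data | r = 4) = (4/8)(4/8)(4/8) = 0.125; P(data | r = 6) = (2/8)(6/8)(6/8) = 0.14062; P(data | r = 7) = (1/8)(7/8)(7/8) = 0.095703.
The prior-weighted likelihoods are 1/5 · 0.046875 = 0.009375, 1/5 · 0.087891 = 0.017578, 1/5 · 0.125 = 0.025, 1/5 · 0.14062 = 0.028125, 1/5 · 0.095703 = 0.019141; with total 0.099219.
Hence P(r = 6 | data) = (0.028125) / (0.099219) = 0.28346.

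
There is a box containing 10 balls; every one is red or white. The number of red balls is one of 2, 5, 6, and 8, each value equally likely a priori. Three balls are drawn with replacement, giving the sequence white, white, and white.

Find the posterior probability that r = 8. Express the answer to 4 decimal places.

Under each hypothesis, the probability of the observed sequence is: P(data | r = 2) = (8/10)(8/10)(8/10) = 0.512; P(data | r = 5) = (5/10)(5/10)(5/10) = 0.125; P(data | r = 6) = (4/10)(4/10)(4/10) = 0.064; P(data | r = 8) = (2/10)(2/10)(2/10) = 0.008.
Weighting by the prior gives 1/4 · 0.512 = 0.128, 1/4 · 0.125 = 0.03125, 1/4 · 0.064 = 0.016, 1/4 · 0.008 = 0.002; these sum to 0.17725.
Therefore the posterior P(r = 8 | data) = (0.002) / (0.17725) = 0.011283.

0.0113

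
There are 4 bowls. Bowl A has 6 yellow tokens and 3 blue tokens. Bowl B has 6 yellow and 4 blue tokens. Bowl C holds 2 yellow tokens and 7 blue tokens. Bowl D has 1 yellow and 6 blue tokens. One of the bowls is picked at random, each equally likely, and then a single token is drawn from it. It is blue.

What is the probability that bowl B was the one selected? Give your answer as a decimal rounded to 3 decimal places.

Under each hypothesis, the probability of this draw is: P(data | bowl A) = (3/9) = 1/3; P(data | bowl B) = (4/10) = 2/5; P(data | bowl C) = (7/9) = 7/9; P(data | bowl D) = (6/7) = 6/7.
Multiplying each by its prior: 1/4 · 1/3 = 1/12, 1/4 · 2/5 = 1/10, 1/4 · 7/9 = 7/36, 1/4 · 6/7 = 3/14; summing to 373/630.
Hence P(bowl B | data) = (1/10) / (373/630) = 63/373.

0.169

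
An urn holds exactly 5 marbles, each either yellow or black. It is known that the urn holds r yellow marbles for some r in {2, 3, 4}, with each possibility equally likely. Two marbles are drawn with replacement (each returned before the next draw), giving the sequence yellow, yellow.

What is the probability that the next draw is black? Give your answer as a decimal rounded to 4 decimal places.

0.3172

For each hypothesis, P(data | H) works out to: P(data | r = 2) = (2/5)(2/5) = 4/25; P(data | r = 3) = (3/5)(3/5) = 9/25; P(data | r = 4) = (4/5)(4/5) = 16/25.
The prior-weighted likelihoods are 1/3 · 4/25 = 4/75, 1/3 · 9/25 = 3/25, 1/3 · 16/25 = 16/75; with total 29/75.
Normalising, the posterior is P(r = 2 | data) = 4/29, P(r = 3 | data) = 9/29, P(r = 4 | data) = 16/29.
So P(black next | data) = Σ P(black next | H) P(H | data) = (3/5)(4/29) + (2/5)(9/29) + (1/5)(16/29) = 46/145.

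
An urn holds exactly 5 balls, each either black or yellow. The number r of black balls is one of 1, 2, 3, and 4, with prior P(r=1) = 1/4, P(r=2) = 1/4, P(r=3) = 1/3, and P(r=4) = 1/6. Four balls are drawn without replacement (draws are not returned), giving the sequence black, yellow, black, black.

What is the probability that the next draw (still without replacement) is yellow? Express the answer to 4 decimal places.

Compute the likelihood of the observed sequence for each case: P(data | r = 1) = (1/5)(4/4)(0/3) = 0; P(data | r = 2) = (2/5)(3/4)(1/3)(0/2) = 0; P(data | r = 3) = (3/5)(2/4)(2/3)(1/2) = 1/10; P(data | r = 4) = (4/5)(1/4)(3/3)(2/2) = 1/5.
Weighting by the prior gives 1/4 · 0 = 0, 1/4 · 0 = 0, 1/3 · 1/10 = 1/30, 1/6 · 1/5 = 1/30; with total 1/15.
The posterior is then P(r = 1 | data) = 0, P(r = 2 | data) = 0, P(r = 3 | data) = 1/2, P(r = 4 | data) = 1/2.
So P(yellow next | data) = Σ P(yellow next | H) P(H | data) = (1)(1/2) + (0)(1/2) = 1/2.

0.5000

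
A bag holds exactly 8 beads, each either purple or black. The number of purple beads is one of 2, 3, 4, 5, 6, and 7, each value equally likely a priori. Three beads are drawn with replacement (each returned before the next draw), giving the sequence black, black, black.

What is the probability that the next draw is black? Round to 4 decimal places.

The likelihood of the observed sequence under each hypothesis: P(data | r = 2) = (6/8)(6/8)(6/8) = 0.42188; P(data | r = 3) = (5/8)(5/8)(5/8) = 0.24414; P(data | r = 4) = (4/8)(4/8)(4/8) = 0.125; P(data | r = 5) = (3/8)(3/8)(3/8) = 0.052734; P(data | r = 6) = (2/8)(2/8)(2/8) = 0.015625; P(data | r = 7) = (1/8)(1/8)(1/8) = 0.0019531.
The prior-weighted likelihoods are 1/6 · 0.42188 = 0.070312, 1/6 · 0.24414 = 0.04069, 1/6 · 0.125 = 0.020833, 1/6 · 0.052734 = 0.0087891, 1/6 · 0.015625 = 0.0026042, 1/6 · 0.0019531 = 0.00032552; these sum to 0.14355.
Normalising, the posterior is P(r = 2 | data) = 0.4898, P(r = 3 | data) = 0.28345, P(r = 4 | data) = 0.14512, P(r = 5 | data) = 0.061224, P(r = 6 | data) = 0.018141, P(r = 7 | data) = 0.0022676.
Averaging over the posterior, P(black next | data) = (3/4)(0.4898) + (5/8)(0.28345) + (1/2)(0.14512) + (3/8)(0.061224) + (1/4)(0.018141) + (1/8)(0.0022676) = 0.64484.

0.6448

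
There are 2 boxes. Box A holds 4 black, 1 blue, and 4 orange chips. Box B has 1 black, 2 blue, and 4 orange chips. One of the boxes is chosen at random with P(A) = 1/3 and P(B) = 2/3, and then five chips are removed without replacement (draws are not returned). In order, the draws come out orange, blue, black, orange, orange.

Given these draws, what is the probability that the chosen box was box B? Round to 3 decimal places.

0.857

Under each hypothesis, the probability of the observed sequence is: P(data | box A) = (4/9)(1/8)(4/7)(3/6)(2/5) = 2/315; P(data | box B) = (4/7)(2/6)(1/5)(3/4)(2/3) = 2/105.
Multiplying each by its prior: 1/3 · 2/315 = 2/945, 2/3 · 2/105 = 4/315; summing to 2/135.
By Bayes' rule, P(box B | data) = (4/315) / (2/135) = 6/7.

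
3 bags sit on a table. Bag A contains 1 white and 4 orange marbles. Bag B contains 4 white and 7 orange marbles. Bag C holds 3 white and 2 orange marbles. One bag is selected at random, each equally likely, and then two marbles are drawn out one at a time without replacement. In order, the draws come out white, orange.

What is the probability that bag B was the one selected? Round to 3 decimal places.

0.337

The likelihood of the observed sequence under each hypothesis: P(data | bag A) = (1/5)(4/4) = 1/5; P(data | bag B) = (4/11)(7/10) = 14/55; P(data | bag C) = (3/5)(2/4) = 3/10.
Multiplying each by its prior: 1/3 · 1/5 = 1/15, 1/3 · 14/55 = 14/165, 1/3 · 3/10 = 1/10; summing to 83/330.
Therefore the posterior P(bag B | data) = (14/165) / (83/330) = 28/83.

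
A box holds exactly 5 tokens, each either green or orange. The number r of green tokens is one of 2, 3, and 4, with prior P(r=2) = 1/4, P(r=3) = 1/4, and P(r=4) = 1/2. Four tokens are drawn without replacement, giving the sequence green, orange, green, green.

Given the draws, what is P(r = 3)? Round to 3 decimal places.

The likelihood of the observed sequence under each hypothesis: P(data | r = 2) = (2/5)(3/4)(1/3)(0/2) = 0; P(data | r = 3) = (3/5)(2/4)(2/3)(1/2) = 1/10; P(data | r = 4) = (4/5)(1/4)(3/3)(2/2) = 1/5.
Multiplying each by its prior: 1/4 · 0 = 0, 1/4 · 1/10 = 1/40, 1/2 · 1/5 = 1/10; summing to 1/8.
Hence P(r = 3 | data) = (1/40) / (1/8) = 1/5.

0.200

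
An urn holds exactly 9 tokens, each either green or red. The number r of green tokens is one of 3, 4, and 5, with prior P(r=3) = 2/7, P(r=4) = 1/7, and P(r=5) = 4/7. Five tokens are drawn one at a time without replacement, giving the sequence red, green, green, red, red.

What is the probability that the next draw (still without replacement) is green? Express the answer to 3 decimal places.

0.529

Compute the likelihood of the observed sequence for each case: P(data | r = 3) = (6/9)(3/8)(2/7)(5/6)(4/5) = 1/21; P(data | r = 4) = (5/9)(4/8)(3/7)(4/6)(3/5) = 1/21; P(data | r = 5) = (4/9)(5/8)(4/7)(3/6)(2/5) = 2/63.
The prior-weighted likelihoods are 2/7 · 1/21 = 2/147, 1/7 · 1/21 = 1/147, 4/7 · 2/63 = 8/441; summing to 17/441.
Normalising, the posterior is P(r = 3 | data) = 6/17, P(r = 4 | data) = 3/17, P(r = 5 | data) = 8/17.
Averaging over the posterior, P(green next | data) = (1/4)(6/17) + (1/2)(3/17) + (3/4)(8/17) = 9/17.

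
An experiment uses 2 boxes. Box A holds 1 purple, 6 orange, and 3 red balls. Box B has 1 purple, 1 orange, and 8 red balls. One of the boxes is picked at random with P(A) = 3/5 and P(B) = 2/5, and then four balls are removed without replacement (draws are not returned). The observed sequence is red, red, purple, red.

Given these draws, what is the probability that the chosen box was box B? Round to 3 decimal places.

0.974

For each hypothesis, P(data | H) works out to: P(data | box A) = (3/10)(2/9)(1/8)(1/7) = 0.0011905; P(data | box B) = (8/10)(7/9)(1/8)(6/7) = 0.066667.
Multiplying each by its prior: 3/5 · 0.0011905 = 0.00071429, 2/5 · 0.066667 = 0.026667; these sum to 0.027381.
Therefore the posterior P(box B | data) = (0.026667) / (0.027381) = 0.97391.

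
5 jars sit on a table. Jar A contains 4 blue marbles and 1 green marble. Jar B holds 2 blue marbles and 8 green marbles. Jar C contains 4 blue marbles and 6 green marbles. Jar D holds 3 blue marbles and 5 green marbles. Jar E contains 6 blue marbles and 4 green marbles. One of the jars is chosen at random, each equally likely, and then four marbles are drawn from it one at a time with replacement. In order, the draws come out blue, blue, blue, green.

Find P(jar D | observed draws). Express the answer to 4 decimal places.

0.1236

Under each hypothesis, the probability of the observed sequence is: P(data | jar A) = (4/5)(4/5)(4/5)(1/5) = 0.1024; P(data | jar B) = (2/10)(2/10)(2/10)(8/10) = 0.0064; P(data | jar C) = (4/10)(4/10)(4/10)(6/10) = 0.0384; P(data | jar D) = (3/8)(3/8)(3/8)(5/8) = 0.032959; P(data | jar E) = (6/10)(6/10)(6/10)(4/10) = 0.0864.
Multiplying each by its prior: 1/5 · 0.1024 = 0.02048, 1/5 · 0.0064 = 0.00128, 1/5 · 0.0384 = 0.00768, 1/5 · 0.032959 = 0.0065918, 1/5 · 0.0864 = 0.01728; summing to 0.053312.
Therefore the posterior P(jar D | data) = (0.0065918) / (0.053312) = 0.12365.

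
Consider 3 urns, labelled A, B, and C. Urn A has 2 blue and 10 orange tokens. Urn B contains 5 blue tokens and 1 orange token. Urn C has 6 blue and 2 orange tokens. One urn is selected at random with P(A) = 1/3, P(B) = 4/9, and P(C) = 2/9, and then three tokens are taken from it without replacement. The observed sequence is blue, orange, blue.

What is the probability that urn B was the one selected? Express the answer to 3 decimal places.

For each hypothesis, P(data | H) works out to: P(data | urn A) = (2/12)(10/11)(1/10) = 0.015152; P(data | urn B) = (5/6)(1/5)(4/4) = 0.16667; P(data | urn C) = (6/8)(2/7)(5/6) = 0.17857.
Weighting by the prior gives 1/3 · 0.015152 = 0.0050505, 4/9 · 0.16667 = 0.074074, 2/9 · 0.17857 = 0.039683; summing to 0.11881.
So P(urn B | data) = (0.074074) / (0.11881) = 0.62348.

0.623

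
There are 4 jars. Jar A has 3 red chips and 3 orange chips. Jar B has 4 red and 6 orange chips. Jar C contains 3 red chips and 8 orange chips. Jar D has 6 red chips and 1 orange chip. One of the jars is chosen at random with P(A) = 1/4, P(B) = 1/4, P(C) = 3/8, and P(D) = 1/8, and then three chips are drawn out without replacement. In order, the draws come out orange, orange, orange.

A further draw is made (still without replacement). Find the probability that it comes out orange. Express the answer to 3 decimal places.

Compute the likelihood of the observed sequence for each case: P(data | jar A) = (3/6)(2/5)(1/4) = 0.05; P(data | jar B) = (6/10)(5/9)(4/8) = 0.16667; P(data | jar C) = (8/11)(7/10)(6/9) = 0.33939; P(data | jar D) = (1/7)(0/6) = 0.
Weighting by the prior gives 1/4 · 0.05 = 0.0125, 1/4 · 0.16667 = 0.041667, 3/8 · 0.33939 = 0.12727, 1/8 · 0 = 0; these sum to 0.18144.
Dividing through by the total gives posterior P(jar A | data) = 0.068894, P(jar B | data) = 0.22965, P(jar C | data) = 0.70146, P(jar D | data) = 0.
Averaging over the posterior, P(orange next | data) = (0)(0.068894) + (3/7)(0.22965) + (5/8)(0.70146) = 0.53683.

0.537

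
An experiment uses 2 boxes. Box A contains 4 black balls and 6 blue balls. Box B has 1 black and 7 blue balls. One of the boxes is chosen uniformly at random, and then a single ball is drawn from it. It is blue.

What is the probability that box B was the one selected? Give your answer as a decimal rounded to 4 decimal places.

For each hypothesis, P(data | H) works out to: P(data | box A) = (6/10) = 3/5; P(data | box B) = (7/8) = 7/8.
Multiplying each by its prior: 1/2 · 3/5 = 3/10, 1/2 · 7/8 = 7/16; these sum to 59/80.
Therefore the posterior P(box B | data) = (7/16) / (59/80) = 35/59.

0.5932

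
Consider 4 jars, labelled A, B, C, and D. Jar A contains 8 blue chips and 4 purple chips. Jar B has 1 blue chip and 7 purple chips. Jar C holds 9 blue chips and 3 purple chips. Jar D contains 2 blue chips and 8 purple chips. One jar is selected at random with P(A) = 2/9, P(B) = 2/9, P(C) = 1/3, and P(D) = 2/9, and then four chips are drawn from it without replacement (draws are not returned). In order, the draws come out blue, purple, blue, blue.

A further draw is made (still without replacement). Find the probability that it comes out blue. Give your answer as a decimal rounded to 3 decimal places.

Compute the likelihood of the observed sequence for each case: P(data | jar A) = (8/12)(4/11)(7/10)(6/9) = 0.11313; P(data | jar B) = (1/8)(7/7)(0/6) = 0; P(data | jar C) = (9/12)(3/11)(8/10)(7/9) = 0.12727; P(data | jar D) = (2/10)(8/9)(1/8)(0/7) = 0.
The prior-weighted likelihoods are 2/9 · 0.11313 = 0.02514, 2/9 · 0 = 0, 1/3 · 0.12727 = 0.042424, 2/9 · 0 = 0; with total 0.067565.
The posterior is then P(jar A | data) = 0.37209, P(jar B | data) = 0, P(jar C | data) = 0.62791, P(jar D | data) = 0.
Averaging over the posterior, P(blue next | data) = (5/8)(0.37209) + (3/4)(0.62791) = 0.70349.

0.703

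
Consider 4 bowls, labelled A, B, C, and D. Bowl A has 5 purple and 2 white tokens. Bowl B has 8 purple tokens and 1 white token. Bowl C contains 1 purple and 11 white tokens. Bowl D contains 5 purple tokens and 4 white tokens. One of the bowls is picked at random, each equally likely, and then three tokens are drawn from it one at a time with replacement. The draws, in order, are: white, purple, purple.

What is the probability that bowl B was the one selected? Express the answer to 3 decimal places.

Under each hypothesis, the probability of the observed sequence is: P(data | bowl A) = (2/7)(5/7)(5/7) = 0.14577; P(data | bowl B) = (1/9)(8/9)(8/9) = 0.087791; P(data | bowl C) = (11/12)(1/12)(1/12) = 0.0063657; P(data | bowl D) = (4/9)(5/9)(5/9) = 0.13717.
Multiplying each by its prior: 1/4 · 0.14577 = 0.036443, 1/4 · 0.087791 = 0.021948, 1/4 · 0.0063657 = 0.0015914, 1/4 · 0.13717 = 0.034294; summing to 0.094276.
By Bayes' rule, P(bowl B | data) = (0.021948) / (0.094276) = 0.2328.

0.233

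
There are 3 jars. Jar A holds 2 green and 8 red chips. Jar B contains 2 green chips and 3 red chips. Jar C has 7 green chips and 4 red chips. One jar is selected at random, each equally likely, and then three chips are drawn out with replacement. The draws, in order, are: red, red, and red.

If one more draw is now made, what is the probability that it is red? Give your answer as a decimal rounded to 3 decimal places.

0.717

Under each hypothesis, the probability of the observed sequence is: P(data | jar A) = (8/10)(8/10)(8/10) = 0.512; P(data | jar B) = (3/5)(3/5)(3/5) = 0.216; P(data | jar C) = (4/11)(4/11)(4/11) = 0.048084.
The prior-weighted likelihoods are 1/3 · 0.512 = 0.17067, 1/3 · 0.216 = 0.072, 1/3 · 0.048084 = 0.016028; with total 0.25869.
Dividing through by the total gives posterior P(jar A | data) = 0.65972, P(jar B | data) = 0.27832, P(jar C | data) = 0.061957.
Averaging over the posterior, P(red next | data) = (4/5)(0.65972) + (3/5)(0.27832) + (4/11)(0.061957) = 0.7173.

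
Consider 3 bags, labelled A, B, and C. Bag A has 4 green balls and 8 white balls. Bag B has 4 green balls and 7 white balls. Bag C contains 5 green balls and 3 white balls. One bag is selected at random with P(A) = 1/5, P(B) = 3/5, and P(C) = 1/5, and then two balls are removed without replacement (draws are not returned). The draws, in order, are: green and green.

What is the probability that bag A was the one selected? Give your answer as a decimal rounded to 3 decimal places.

The likelihood of the observed sequence under each hypothesis: P(data | bag A) = (4/12)(3/11) = 0.090909; P(data | bag B) = (4/11)(3/10) = 0.10909; P(data | bag C) = (5/8)(4/7) = 0.35714.
Weighting by the prior gives 1/5 · 0.090909 = 0.018182, 3/5 · 0.10909 = 0.065455, 1/5 · 0.35714 = 0.071429; with total 0.15506.
Therefore the posterior P(bag A | data) = (0.018182) / (0.15506) = 0.11725.

0.117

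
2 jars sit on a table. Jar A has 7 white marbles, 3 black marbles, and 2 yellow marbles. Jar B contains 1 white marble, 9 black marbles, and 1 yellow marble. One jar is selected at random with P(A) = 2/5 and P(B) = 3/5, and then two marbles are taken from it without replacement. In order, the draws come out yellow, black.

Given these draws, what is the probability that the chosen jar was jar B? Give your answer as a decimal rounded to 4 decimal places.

0.7297

Under each hypothesis, the probability of the observed sequence is: P(data | jar A) = (2/12)(3/11) = 1/22; P(data | jar B) = (1/11)(9/10) = 9/110.
Weighting by the prior gives 2/5 · 1/22 = 1/55, 3/5 · 9/110 = 27/550; these sum to 37/550.
Hence P(jar B | data) = (27/550) / (37/550) = 27/37.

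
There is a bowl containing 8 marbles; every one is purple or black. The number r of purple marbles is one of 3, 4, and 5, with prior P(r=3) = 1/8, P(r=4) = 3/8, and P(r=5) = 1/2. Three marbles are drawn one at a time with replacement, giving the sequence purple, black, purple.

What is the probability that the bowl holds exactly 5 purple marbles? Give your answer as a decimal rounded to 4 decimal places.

0.5587

Compute the likelihood of the observed sequence for each case: P(data | r = 3) = (3/8)(5/8)(3/8) = 0.087891; P(data | r = 4) = (4/8)(4/8)(4/8) = 0.125; P(data | r = 5) = (5/8)(3/8)(5/8) = 0.14648.
Multiplying each by its prior: 1/8 · 0.087891 = 0.010986, 3/8 · 0.125 = 0.046875, 1/2 · 0.14648 = 0.073242; these sum to 0.1311.
By Bayes' rule, P(r = 5 | data) = (0.073242) / (0.1311) = 0.55866.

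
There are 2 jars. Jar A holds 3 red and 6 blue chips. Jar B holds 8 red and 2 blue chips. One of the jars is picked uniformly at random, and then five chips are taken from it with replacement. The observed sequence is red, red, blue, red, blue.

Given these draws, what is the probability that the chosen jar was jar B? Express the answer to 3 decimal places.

The likelihood of the observed sequence under each hypothesis: P(data | jar A) = (3/9)(3/9)(6/9)(3/9)(6/9) = 0.016461; P(data | jar B) = (8/10)(8/10)(2/10)(8/10)(2/10) = 0.02048.
Weighting by the prior gives 1/2 · 0.016461 = 0.0082305, 1/2 · 0.02048 = 0.01024; with total 0.01847.
Therefore the posterior P(jar B | data) = (0.01024) / (0.01847) = 0.5544.

0.554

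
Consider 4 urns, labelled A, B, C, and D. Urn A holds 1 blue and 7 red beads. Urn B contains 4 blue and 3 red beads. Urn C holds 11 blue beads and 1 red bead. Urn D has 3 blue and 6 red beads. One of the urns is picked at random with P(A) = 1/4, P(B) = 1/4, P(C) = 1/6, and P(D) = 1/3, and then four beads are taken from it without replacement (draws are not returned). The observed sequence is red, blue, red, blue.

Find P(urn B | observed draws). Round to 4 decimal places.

0.5192

Under each hypothesis, the probability of the observed sequence is: P(data | urn A) = (7/8)(1/7)(6/6)(0/5) = 0; P(data | urn B) = (3/7)(4/6)(2/5)(3/4) = 3/35; P(data | urn C) = (1/12)(11/11)(0/10) = 0; P(data | urn D) = (6/9)(3/8)(5/7)(2/6) = 5/84.
Multiplying each by its prior: 1/4 · 0 = 0, 1/4 · 3/35 = 3/140, 1/6 · 0 = 0, 1/3 · 5/84 = 5/252; summing to 13/315.
By Bayes' rule, P(urn B | data) = (3/140) / (13/315) = 27/52.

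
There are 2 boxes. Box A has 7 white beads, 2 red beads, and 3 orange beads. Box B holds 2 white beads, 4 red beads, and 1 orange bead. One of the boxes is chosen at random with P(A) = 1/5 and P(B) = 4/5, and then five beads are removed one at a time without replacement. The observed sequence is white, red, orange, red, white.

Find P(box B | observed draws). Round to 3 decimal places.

0.935

Under each hypothesis, the probability of the observed sequence is: P(data | box A) = (7/12)(2/11)(3/10)(1/9)(6/8) = 0.0026515; P(data | box B) = (2/7)(4/6)(1/5)(3/4)(1/3) = 0.0095238.
Weighting by the prior gives 1/5 · 0.0026515 = 0.0005303, 4/5 · 0.0095238 = 0.007619; these sum to 0.0081494.
So P(box B | data) = (0.007619) / (0.0081494) = 0.93493.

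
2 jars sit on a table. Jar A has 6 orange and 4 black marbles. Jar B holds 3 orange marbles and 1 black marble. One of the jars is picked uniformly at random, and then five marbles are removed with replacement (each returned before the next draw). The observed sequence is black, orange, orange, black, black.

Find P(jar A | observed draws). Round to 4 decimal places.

0.7239

For each hypothesis, P(data | H) works out to: P(data | jar A) = (4/10)(6/10)(6/10)(4/10)(4/10) = 0.02304; P(data | jar B) = (1/4)(3/4)(3/4)(1/4)(1/4) = 0.0087891.
Weighting by the prior gives 1/2 · 0.02304 = 0.01152, 1/2 · 0.0087891 = 0.0043945; with total 0.015915.
By Bayes' rule, P(jar A | data) = (0.01152) / (0.015915) = 0.72387.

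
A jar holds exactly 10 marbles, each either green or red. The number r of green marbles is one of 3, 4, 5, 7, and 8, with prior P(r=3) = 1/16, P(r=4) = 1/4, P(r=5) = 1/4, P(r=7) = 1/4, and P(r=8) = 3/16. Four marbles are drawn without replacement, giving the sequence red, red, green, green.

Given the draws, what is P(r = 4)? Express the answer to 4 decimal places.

0.3106

For each hypothesis, P(data | H) works out to: P(data | r = 3) = (7/10)(6/9)(3/8)(2/7) = 0.05; P(data | r = 4) = (6/10)(5/9)(4/8)(3/7) = 0.071429; P(data | r = 5) = (5/10)(4/9)(5/8)(4/7) = 0.079365; P(data | r = 7) = (3/10)(2/9)(7/8)(6/7) = 0.05; P(data | r = 8) = (2/10)(1/9)(8/8)(7/7) = 0.022222.
The prior-weighted likelihoods are 1/16 · 0.05 = 0.003125, 1/4 · 0.071429 = 0.017857, 1/4 · 0.079365 = 0.019841, 1/4 · 0.05 = 0.0125, 3/16 · 0.022222 = 0.0041667; summing to 0.05749.
By Bayes' rule, P(r = 4 | data) = (0.017857) / (0.05749) = 0.31061.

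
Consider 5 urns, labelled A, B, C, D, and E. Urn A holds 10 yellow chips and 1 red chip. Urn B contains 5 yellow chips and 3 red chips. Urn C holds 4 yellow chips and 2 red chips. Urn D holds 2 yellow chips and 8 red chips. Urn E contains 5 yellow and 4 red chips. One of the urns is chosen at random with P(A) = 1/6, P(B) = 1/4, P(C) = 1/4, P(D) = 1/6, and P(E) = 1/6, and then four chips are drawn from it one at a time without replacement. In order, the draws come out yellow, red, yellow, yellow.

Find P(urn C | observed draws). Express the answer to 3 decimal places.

0.377

For each hypothesis, P(data | H) works out to: P(data | urn A) = (10/11)(1/10)(9/9)(8/8) = 0.090909; P(data | urn B) = (5/8)(3/7)(4/6)(3/5) = 0.10714; P(data | urn C) = (4/6)(2/5)(3/4)(2/3) = 0.13333; P(data | urn D) = (2/10)(8/9)(1/8)(0/7) = 0; P(data | urn E) = (5/9)(4/8)(4/7)(3/6) = 0.079365.
The prior-weighted likelihoods are 1/6 · 0.090909 = 0.015152, 1/4 · 0.10714 = 0.026786, 1/4 · 0.13333 = 0.033333, 1/6 · 0 = 0, 1/6 · 0.079365 = 0.013228; summing to 0.088498.
By Bayes' rule, P(urn C | data) = (0.033333) / (0.088498) = 0.37666.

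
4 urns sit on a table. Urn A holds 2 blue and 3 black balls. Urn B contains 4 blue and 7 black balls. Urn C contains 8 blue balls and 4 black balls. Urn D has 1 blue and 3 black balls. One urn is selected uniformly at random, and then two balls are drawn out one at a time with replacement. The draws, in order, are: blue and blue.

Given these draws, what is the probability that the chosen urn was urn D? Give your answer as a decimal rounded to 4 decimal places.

Under each hypothesis, the probability of the observed sequence is: P(data | urn A) = (2/5)(2/5) = 0.16; P(data | urn B) = (4/11)(4/11) = 0.13223; P(data | urn C) = (8/12)(8/12) = 0.44444; P(data | urn D) = (1/4)(1/4) = 0.0625.
The prior-weighted likelihoods are 1/4 · 0.16 = 0.04, 1/4 · 0.13223 = 0.033058, 1/4 · 0.44444 = 0.11111, 1/4 · 0.0625 = 0.015625; summing to 0.19979.
Therefore the posterior P(urn D | data) = (0.015625) / (0.19979) = 0.078206.

0.0782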